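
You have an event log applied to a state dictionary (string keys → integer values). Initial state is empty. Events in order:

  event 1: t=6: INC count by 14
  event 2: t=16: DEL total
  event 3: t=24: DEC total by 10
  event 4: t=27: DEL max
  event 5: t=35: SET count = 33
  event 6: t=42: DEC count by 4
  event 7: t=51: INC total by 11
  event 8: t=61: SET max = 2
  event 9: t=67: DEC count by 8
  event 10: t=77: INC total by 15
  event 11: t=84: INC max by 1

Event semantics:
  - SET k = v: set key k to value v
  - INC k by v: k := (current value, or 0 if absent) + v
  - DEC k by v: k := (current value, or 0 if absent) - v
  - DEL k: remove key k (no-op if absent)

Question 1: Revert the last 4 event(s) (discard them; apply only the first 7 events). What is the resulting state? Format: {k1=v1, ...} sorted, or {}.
Answer: {count=29, total=1}

Derivation:
Keep first 7 events (discard last 4):
  after event 1 (t=6: INC count by 14): {count=14}
  after event 2 (t=16: DEL total): {count=14}
  after event 3 (t=24: DEC total by 10): {count=14, total=-10}
  after event 4 (t=27: DEL max): {count=14, total=-10}
  after event 5 (t=35: SET count = 33): {count=33, total=-10}
  after event 6 (t=42: DEC count by 4): {count=29, total=-10}
  after event 7 (t=51: INC total by 11): {count=29, total=1}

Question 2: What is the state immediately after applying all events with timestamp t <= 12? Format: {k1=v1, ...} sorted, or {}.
Apply events with t <= 12 (1 events):
  after event 1 (t=6: INC count by 14): {count=14}

Answer: {count=14}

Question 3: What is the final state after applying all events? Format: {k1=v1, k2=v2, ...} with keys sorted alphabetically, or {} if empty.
  after event 1 (t=6: INC count by 14): {count=14}
  after event 2 (t=16: DEL total): {count=14}
  after event 3 (t=24: DEC total by 10): {count=14, total=-10}
  after event 4 (t=27: DEL max): {count=14, total=-10}
  after event 5 (t=35: SET count = 33): {count=33, total=-10}
  after event 6 (t=42: DEC count by 4): {count=29, total=-10}
  after event 7 (t=51: INC total by 11): {count=29, total=1}
  after event 8 (t=61: SET max = 2): {count=29, max=2, total=1}
  after event 9 (t=67: DEC count by 8): {count=21, max=2, total=1}
  after event 10 (t=77: INC total by 15): {count=21, max=2, total=16}
  after event 11 (t=84: INC max by 1): {count=21, max=3, total=16}

Answer: {count=21, max=3, total=16}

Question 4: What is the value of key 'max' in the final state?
Answer: 3

Derivation:
Track key 'max' through all 11 events:
  event 1 (t=6: INC count by 14): max unchanged
  event 2 (t=16: DEL total): max unchanged
  event 3 (t=24: DEC total by 10): max unchanged
  event 4 (t=27: DEL max): max (absent) -> (absent)
  event 5 (t=35: SET count = 33): max unchanged
  event 6 (t=42: DEC count by 4): max unchanged
  event 7 (t=51: INC total by 11): max unchanged
  event 8 (t=61: SET max = 2): max (absent) -> 2
  event 9 (t=67: DEC count by 8): max unchanged
  event 10 (t=77: INC total by 15): max unchanged
  event 11 (t=84: INC max by 1): max 2 -> 3
Final: max = 3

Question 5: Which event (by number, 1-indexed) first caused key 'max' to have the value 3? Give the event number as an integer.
Looking for first event where max becomes 3:
  event 8: max = 2
  event 9: max = 2
  event 10: max = 2
  event 11: max 2 -> 3  <-- first match

Answer: 11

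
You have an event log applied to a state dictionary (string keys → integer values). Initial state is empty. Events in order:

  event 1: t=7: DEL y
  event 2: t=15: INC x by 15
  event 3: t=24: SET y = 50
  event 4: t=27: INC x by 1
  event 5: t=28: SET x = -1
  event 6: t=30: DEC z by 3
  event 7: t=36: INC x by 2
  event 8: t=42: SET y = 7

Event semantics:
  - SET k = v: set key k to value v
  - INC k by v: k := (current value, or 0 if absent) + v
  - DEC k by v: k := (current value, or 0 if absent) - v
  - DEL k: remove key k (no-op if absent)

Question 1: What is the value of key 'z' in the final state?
Track key 'z' through all 8 events:
  event 1 (t=7: DEL y): z unchanged
  event 2 (t=15: INC x by 15): z unchanged
  event 3 (t=24: SET y = 50): z unchanged
  event 4 (t=27: INC x by 1): z unchanged
  event 5 (t=28: SET x = -1): z unchanged
  event 6 (t=30: DEC z by 3): z (absent) -> -3
  event 7 (t=36: INC x by 2): z unchanged
  event 8 (t=42: SET y = 7): z unchanged
Final: z = -3

Answer: -3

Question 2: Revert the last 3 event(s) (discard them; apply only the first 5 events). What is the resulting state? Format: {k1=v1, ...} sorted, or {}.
Keep first 5 events (discard last 3):
  after event 1 (t=7: DEL y): {}
  after event 2 (t=15: INC x by 15): {x=15}
  after event 3 (t=24: SET y = 50): {x=15, y=50}
  after event 4 (t=27: INC x by 1): {x=16, y=50}
  after event 5 (t=28: SET x = -1): {x=-1, y=50}

Answer: {x=-1, y=50}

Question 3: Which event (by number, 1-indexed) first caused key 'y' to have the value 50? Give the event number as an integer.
Looking for first event where y becomes 50:
  event 3: y (absent) -> 50  <-- first match

Answer: 3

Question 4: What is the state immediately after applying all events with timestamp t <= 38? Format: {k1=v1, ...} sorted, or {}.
Apply events with t <= 38 (7 events):
  after event 1 (t=7: DEL y): {}
  after event 2 (t=15: INC x by 15): {x=15}
  after event 3 (t=24: SET y = 50): {x=15, y=50}
  after event 4 (t=27: INC x by 1): {x=16, y=50}
  after event 5 (t=28: SET x = -1): {x=-1, y=50}
  after event 6 (t=30: DEC z by 3): {x=-1, y=50, z=-3}
  after event 7 (t=36: INC x by 2): {x=1, y=50, z=-3}

Answer: {x=1, y=50, z=-3}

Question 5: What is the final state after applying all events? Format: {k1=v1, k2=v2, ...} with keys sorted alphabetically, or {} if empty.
Answer: {x=1, y=7, z=-3}

Derivation:
  after event 1 (t=7: DEL y): {}
  after event 2 (t=15: INC x by 15): {x=15}
  after event 3 (t=24: SET y = 50): {x=15, y=50}
  after event 4 (t=27: INC x by 1): {x=16, y=50}
  after event 5 (t=28: SET x = -1): {x=-1, y=50}
  after event 6 (t=30: DEC z by 3): {x=-1, y=50, z=-3}
  after event 7 (t=36: INC x by 2): {x=1, y=50, z=-3}
  after event 8 (t=42: SET y = 7): {x=1, y=7, z=-3}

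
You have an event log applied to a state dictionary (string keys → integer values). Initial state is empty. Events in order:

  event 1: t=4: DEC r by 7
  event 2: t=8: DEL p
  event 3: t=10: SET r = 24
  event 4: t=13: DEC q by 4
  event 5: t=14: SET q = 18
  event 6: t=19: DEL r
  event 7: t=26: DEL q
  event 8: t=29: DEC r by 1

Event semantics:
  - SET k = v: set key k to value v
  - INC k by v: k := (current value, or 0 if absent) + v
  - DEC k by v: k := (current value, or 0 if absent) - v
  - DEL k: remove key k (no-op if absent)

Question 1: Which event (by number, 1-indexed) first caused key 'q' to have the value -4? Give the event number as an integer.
Looking for first event where q becomes -4:
  event 4: q (absent) -> -4  <-- first match

Answer: 4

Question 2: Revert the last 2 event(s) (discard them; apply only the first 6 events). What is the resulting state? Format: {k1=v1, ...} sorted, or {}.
Keep first 6 events (discard last 2):
  after event 1 (t=4: DEC r by 7): {r=-7}
  after event 2 (t=8: DEL p): {r=-7}
  after event 3 (t=10: SET r = 24): {r=24}
  after event 4 (t=13: DEC q by 4): {q=-4, r=24}
  after event 5 (t=14: SET q = 18): {q=18, r=24}
  after event 6 (t=19: DEL r): {q=18}

Answer: {q=18}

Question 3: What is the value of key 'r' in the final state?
Track key 'r' through all 8 events:
  event 1 (t=4: DEC r by 7): r (absent) -> -7
  event 2 (t=8: DEL p): r unchanged
  event 3 (t=10: SET r = 24): r -7 -> 24
  event 4 (t=13: DEC q by 4): r unchanged
  event 5 (t=14: SET q = 18): r unchanged
  event 6 (t=19: DEL r): r 24 -> (absent)
  event 7 (t=26: DEL q): r unchanged
  event 8 (t=29: DEC r by 1): r (absent) -> -1
Final: r = -1

Answer: -1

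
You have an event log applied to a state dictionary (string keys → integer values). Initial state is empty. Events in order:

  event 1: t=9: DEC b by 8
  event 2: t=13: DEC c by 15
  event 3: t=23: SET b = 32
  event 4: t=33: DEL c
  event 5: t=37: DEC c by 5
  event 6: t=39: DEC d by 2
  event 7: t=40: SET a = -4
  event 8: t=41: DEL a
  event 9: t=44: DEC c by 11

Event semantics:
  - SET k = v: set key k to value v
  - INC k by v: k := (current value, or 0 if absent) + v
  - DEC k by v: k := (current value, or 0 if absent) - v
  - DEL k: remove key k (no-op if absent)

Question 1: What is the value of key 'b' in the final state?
Track key 'b' through all 9 events:
  event 1 (t=9: DEC b by 8): b (absent) -> -8
  event 2 (t=13: DEC c by 15): b unchanged
  event 3 (t=23: SET b = 32): b -8 -> 32
  event 4 (t=33: DEL c): b unchanged
  event 5 (t=37: DEC c by 5): b unchanged
  event 6 (t=39: DEC d by 2): b unchanged
  event 7 (t=40: SET a = -4): b unchanged
  event 8 (t=41: DEL a): b unchanged
  event 9 (t=44: DEC c by 11): b unchanged
Final: b = 32

Answer: 32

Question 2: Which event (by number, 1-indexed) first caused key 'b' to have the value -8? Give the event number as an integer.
Answer: 1

Derivation:
Looking for first event where b becomes -8:
  event 1: b (absent) -> -8  <-- first match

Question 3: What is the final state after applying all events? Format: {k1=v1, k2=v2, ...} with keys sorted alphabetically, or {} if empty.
Answer: {b=32, c=-16, d=-2}

Derivation:
  after event 1 (t=9: DEC b by 8): {b=-8}
  after event 2 (t=13: DEC c by 15): {b=-8, c=-15}
  after event 3 (t=23: SET b = 32): {b=32, c=-15}
  after event 4 (t=33: DEL c): {b=32}
  after event 5 (t=37: DEC c by 5): {b=32, c=-5}
  after event 6 (t=39: DEC d by 2): {b=32, c=-5, d=-2}
  after event 7 (t=40: SET a = -4): {a=-4, b=32, c=-5, d=-2}
  after event 8 (t=41: DEL a): {b=32, c=-5, d=-2}
  after event 9 (t=44: DEC c by 11): {b=32, c=-16, d=-2}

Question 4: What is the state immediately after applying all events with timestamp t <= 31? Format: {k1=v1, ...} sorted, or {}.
Apply events with t <= 31 (3 events):
  after event 1 (t=9: DEC b by 8): {b=-8}
  after event 2 (t=13: DEC c by 15): {b=-8, c=-15}
  after event 3 (t=23: SET b = 32): {b=32, c=-15}

Answer: {b=32, c=-15}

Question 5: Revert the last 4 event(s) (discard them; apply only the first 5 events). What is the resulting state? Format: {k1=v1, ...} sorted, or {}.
Answer: {b=32, c=-5}

Derivation:
Keep first 5 events (discard last 4):
  after event 1 (t=9: DEC b by 8): {b=-8}
  after event 2 (t=13: DEC c by 15): {b=-8, c=-15}
  after event 3 (t=23: SET b = 32): {b=32, c=-15}
  after event 4 (t=33: DEL c): {b=32}
  after event 5 (t=37: DEC c by 5): {b=32, c=-5}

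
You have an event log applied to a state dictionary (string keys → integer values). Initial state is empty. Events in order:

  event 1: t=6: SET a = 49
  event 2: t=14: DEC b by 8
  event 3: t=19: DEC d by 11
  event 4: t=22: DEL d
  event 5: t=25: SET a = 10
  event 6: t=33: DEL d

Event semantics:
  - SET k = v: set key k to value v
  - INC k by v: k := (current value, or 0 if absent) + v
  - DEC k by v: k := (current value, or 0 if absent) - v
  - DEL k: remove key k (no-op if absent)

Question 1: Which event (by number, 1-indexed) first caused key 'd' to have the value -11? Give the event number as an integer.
Looking for first event where d becomes -11:
  event 3: d (absent) -> -11  <-- first match

Answer: 3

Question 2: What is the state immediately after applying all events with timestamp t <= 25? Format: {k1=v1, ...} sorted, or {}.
Apply events with t <= 25 (5 events):
  after event 1 (t=6: SET a = 49): {a=49}
  after event 2 (t=14: DEC b by 8): {a=49, b=-8}
  after event 3 (t=19: DEC d by 11): {a=49, b=-8, d=-11}
  after event 4 (t=22: DEL d): {a=49, b=-8}
  after event 5 (t=25: SET a = 10): {a=10, b=-8}

Answer: {a=10, b=-8}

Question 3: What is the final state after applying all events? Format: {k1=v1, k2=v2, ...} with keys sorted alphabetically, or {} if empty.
Answer: {a=10, b=-8}

Derivation:
  after event 1 (t=6: SET a = 49): {a=49}
  after event 2 (t=14: DEC b by 8): {a=49, b=-8}
  after event 3 (t=19: DEC d by 11): {a=49, b=-8, d=-11}
  after event 4 (t=22: DEL d): {a=49, b=-8}
  after event 5 (t=25: SET a = 10): {a=10, b=-8}
  after event 6 (t=33: DEL d): {a=10, b=-8}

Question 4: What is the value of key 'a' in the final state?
Track key 'a' through all 6 events:
  event 1 (t=6: SET a = 49): a (absent) -> 49
  event 2 (t=14: DEC b by 8): a unchanged
  event 3 (t=19: DEC d by 11): a unchanged
  event 4 (t=22: DEL d): a unchanged
  event 5 (t=25: SET a = 10): a 49 -> 10
  event 6 (t=33: DEL d): a unchanged
Final: a = 10

Answer: 10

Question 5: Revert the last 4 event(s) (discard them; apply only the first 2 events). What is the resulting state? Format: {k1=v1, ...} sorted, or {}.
Answer: {a=49, b=-8}

Derivation:
Keep first 2 events (discard last 4):
  after event 1 (t=6: SET a = 49): {a=49}
  after event 2 (t=14: DEC b by 8): {a=49, b=-8}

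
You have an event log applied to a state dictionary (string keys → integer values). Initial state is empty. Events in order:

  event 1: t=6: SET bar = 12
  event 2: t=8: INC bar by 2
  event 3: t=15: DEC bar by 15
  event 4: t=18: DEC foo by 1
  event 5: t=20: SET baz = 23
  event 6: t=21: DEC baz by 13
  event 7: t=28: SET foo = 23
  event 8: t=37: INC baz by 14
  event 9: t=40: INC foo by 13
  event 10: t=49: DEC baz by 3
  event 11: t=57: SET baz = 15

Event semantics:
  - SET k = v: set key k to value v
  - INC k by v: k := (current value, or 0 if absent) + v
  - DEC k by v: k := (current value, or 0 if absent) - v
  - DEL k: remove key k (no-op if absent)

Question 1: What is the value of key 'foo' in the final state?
Track key 'foo' through all 11 events:
  event 1 (t=6: SET bar = 12): foo unchanged
  event 2 (t=8: INC bar by 2): foo unchanged
  event 3 (t=15: DEC bar by 15): foo unchanged
  event 4 (t=18: DEC foo by 1): foo (absent) -> -1
  event 5 (t=20: SET baz = 23): foo unchanged
  event 6 (t=21: DEC baz by 13): foo unchanged
  event 7 (t=28: SET foo = 23): foo -1 -> 23
  event 8 (t=37: INC baz by 14): foo unchanged
  event 9 (t=40: INC foo by 13): foo 23 -> 36
  event 10 (t=49: DEC baz by 3): foo unchanged
  event 11 (t=57: SET baz = 15): foo unchanged
Final: foo = 36

Answer: 36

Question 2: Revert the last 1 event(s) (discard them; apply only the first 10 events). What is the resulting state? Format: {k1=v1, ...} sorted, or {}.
Keep first 10 events (discard last 1):
  after event 1 (t=6: SET bar = 12): {bar=12}
  after event 2 (t=8: INC bar by 2): {bar=14}
  after event 3 (t=15: DEC bar by 15): {bar=-1}
  after event 4 (t=18: DEC foo by 1): {bar=-1, foo=-1}
  after event 5 (t=20: SET baz = 23): {bar=-1, baz=23, foo=-1}
  after event 6 (t=21: DEC baz by 13): {bar=-1, baz=10, foo=-1}
  after event 7 (t=28: SET foo = 23): {bar=-1, baz=10, foo=23}
  after event 8 (t=37: INC baz by 14): {bar=-1, baz=24, foo=23}
  after event 9 (t=40: INC foo by 13): {bar=-1, baz=24, foo=36}
  after event 10 (t=49: DEC baz by 3): {bar=-1, baz=21, foo=36}

Answer: {bar=-1, baz=21, foo=36}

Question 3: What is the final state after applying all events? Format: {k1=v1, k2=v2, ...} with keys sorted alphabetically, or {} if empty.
  after event 1 (t=6: SET bar = 12): {bar=12}
  after event 2 (t=8: INC bar by 2): {bar=14}
  after event 3 (t=15: DEC bar by 15): {bar=-1}
  after event 4 (t=18: DEC foo by 1): {bar=-1, foo=-1}
  after event 5 (t=20: SET baz = 23): {bar=-1, baz=23, foo=-1}
  after event 6 (t=21: DEC baz by 13): {bar=-1, baz=10, foo=-1}
  after event 7 (t=28: SET foo = 23): {bar=-1, baz=10, foo=23}
  after event 8 (t=37: INC baz by 14): {bar=-1, baz=24, foo=23}
  after event 9 (t=40: INC foo by 13): {bar=-1, baz=24, foo=36}
  after event 10 (t=49: DEC baz by 3): {bar=-1, baz=21, foo=36}
  after event 11 (t=57: SET baz = 15): {bar=-1, baz=15, foo=36}

Answer: {bar=-1, baz=15, foo=36}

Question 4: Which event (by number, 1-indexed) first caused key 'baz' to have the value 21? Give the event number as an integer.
Looking for first event where baz becomes 21:
  event 5: baz = 23
  event 6: baz = 10
  event 7: baz = 10
  event 8: baz = 24
  event 9: baz = 24
  event 10: baz 24 -> 21  <-- first match

Answer: 10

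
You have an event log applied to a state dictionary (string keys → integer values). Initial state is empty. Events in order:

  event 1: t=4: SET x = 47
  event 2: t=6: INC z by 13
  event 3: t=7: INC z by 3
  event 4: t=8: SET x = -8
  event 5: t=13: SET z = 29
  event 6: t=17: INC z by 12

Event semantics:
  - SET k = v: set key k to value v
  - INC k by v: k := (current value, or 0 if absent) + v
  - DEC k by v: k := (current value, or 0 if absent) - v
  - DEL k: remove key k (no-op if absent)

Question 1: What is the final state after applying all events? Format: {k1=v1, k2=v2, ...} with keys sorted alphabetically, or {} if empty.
Answer: {x=-8, z=41}

Derivation:
  after event 1 (t=4: SET x = 47): {x=47}
  after event 2 (t=6: INC z by 13): {x=47, z=13}
  after event 3 (t=7: INC z by 3): {x=47, z=16}
  after event 4 (t=8: SET x = -8): {x=-8, z=16}
  after event 5 (t=13: SET z = 29): {x=-8, z=29}
  after event 6 (t=17: INC z by 12): {x=-8, z=41}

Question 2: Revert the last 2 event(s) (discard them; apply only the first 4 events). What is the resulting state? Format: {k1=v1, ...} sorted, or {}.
Keep first 4 events (discard last 2):
  after event 1 (t=4: SET x = 47): {x=47}
  after event 2 (t=6: INC z by 13): {x=47, z=13}
  after event 3 (t=7: INC z by 3): {x=47, z=16}
  after event 4 (t=8: SET x = -8): {x=-8, z=16}

Answer: {x=-8, z=16}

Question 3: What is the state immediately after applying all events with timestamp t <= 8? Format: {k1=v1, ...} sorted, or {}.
Answer: {x=-8, z=16}

Derivation:
Apply events with t <= 8 (4 events):
  after event 1 (t=4: SET x = 47): {x=47}
  after event 2 (t=6: INC z by 13): {x=47, z=13}
  after event 3 (t=7: INC z by 3): {x=47, z=16}
  after event 4 (t=8: SET x = -8): {x=-8, z=16}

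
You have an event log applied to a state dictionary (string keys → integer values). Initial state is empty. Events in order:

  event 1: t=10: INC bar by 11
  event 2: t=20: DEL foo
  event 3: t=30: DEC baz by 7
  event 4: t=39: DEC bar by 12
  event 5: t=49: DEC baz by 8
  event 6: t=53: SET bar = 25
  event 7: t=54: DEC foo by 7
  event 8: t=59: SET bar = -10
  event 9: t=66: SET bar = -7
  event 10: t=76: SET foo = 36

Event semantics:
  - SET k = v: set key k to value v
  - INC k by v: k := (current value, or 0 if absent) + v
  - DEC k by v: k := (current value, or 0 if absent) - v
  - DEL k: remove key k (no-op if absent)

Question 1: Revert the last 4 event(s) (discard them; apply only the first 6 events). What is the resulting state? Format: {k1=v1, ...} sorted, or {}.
Answer: {bar=25, baz=-15}

Derivation:
Keep first 6 events (discard last 4):
  after event 1 (t=10: INC bar by 11): {bar=11}
  after event 2 (t=20: DEL foo): {bar=11}
  after event 3 (t=30: DEC baz by 7): {bar=11, baz=-7}
  after event 4 (t=39: DEC bar by 12): {bar=-1, baz=-7}
  after event 5 (t=49: DEC baz by 8): {bar=-1, baz=-15}
  after event 6 (t=53: SET bar = 25): {bar=25, baz=-15}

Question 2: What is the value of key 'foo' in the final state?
Answer: 36

Derivation:
Track key 'foo' through all 10 events:
  event 1 (t=10: INC bar by 11): foo unchanged
  event 2 (t=20: DEL foo): foo (absent) -> (absent)
  event 3 (t=30: DEC baz by 7): foo unchanged
  event 4 (t=39: DEC bar by 12): foo unchanged
  event 5 (t=49: DEC baz by 8): foo unchanged
  event 6 (t=53: SET bar = 25): foo unchanged
  event 7 (t=54: DEC foo by 7): foo (absent) -> -7
  event 8 (t=59: SET bar = -10): foo unchanged
  event 9 (t=66: SET bar = -7): foo unchanged
  event 10 (t=76: SET foo = 36): foo -7 -> 36
Final: foo = 36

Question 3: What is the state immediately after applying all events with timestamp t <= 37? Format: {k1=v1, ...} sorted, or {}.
Answer: {bar=11, baz=-7}

Derivation:
Apply events with t <= 37 (3 events):
  after event 1 (t=10: INC bar by 11): {bar=11}
  after event 2 (t=20: DEL foo): {bar=11}
  after event 3 (t=30: DEC baz by 7): {bar=11, baz=-7}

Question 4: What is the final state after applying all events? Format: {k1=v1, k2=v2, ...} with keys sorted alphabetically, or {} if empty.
Answer: {bar=-7, baz=-15, foo=36}

Derivation:
  after event 1 (t=10: INC bar by 11): {bar=11}
  after event 2 (t=20: DEL foo): {bar=11}
  after event 3 (t=30: DEC baz by 7): {bar=11, baz=-7}
  after event 4 (t=39: DEC bar by 12): {bar=-1, baz=-7}
  after event 5 (t=49: DEC baz by 8): {bar=-1, baz=-15}
  after event 6 (t=53: SET bar = 25): {bar=25, baz=-15}
  after event 7 (t=54: DEC foo by 7): {bar=25, baz=-15, foo=-7}
  after event 8 (t=59: SET bar = -10): {bar=-10, baz=-15, foo=-7}
  after event 9 (t=66: SET bar = -7): {bar=-7, baz=-15, foo=-7}
  after event 10 (t=76: SET foo = 36): {bar=-7, baz=-15, foo=36}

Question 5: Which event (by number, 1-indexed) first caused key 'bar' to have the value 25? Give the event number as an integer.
Looking for first event where bar becomes 25:
  event 1: bar = 11
  event 2: bar = 11
  event 3: bar = 11
  event 4: bar = -1
  event 5: bar = -1
  event 6: bar -1 -> 25  <-- first match

Answer: 6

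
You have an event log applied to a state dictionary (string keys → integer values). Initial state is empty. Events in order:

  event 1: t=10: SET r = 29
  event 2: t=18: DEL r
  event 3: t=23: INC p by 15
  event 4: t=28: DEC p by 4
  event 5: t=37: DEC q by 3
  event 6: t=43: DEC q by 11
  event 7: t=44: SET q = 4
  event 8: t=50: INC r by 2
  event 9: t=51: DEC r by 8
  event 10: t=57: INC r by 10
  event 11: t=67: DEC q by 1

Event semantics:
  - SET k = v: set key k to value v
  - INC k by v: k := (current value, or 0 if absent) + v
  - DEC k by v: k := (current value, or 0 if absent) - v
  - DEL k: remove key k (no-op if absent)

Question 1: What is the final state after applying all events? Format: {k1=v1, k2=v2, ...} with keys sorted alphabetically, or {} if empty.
  after event 1 (t=10: SET r = 29): {r=29}
  after event 2 (t=18: DEL r): {}
  after event 3 (t=23: INC p by 15): {p=15}
  after event 4 (t=28: DEC p by 4): {p=11}
  after event 5 (t=37: DEC q by 3): {p=11, q=-3}
  after event 6 (t=43: DEC q by 11): {p=11, q=-14}
  after event 7 (t=44: SET q = 4): {p=11, q=4}
  after event 8 (t=50: INC r by 2): {p=11, q=4, r=2}
  after event 9 (t=51: DEC r by 8): {p=11, q=4, r=-6}
  after event 10 (t=57: INC r by 10): {p=11, q=4, r=4}
  after event 11 (t=67: DEC q by 1): {p=11, q=3, r=4}

Answer: {p=11, q=3, r=4}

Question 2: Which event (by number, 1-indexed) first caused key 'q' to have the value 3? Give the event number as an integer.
Looking for first event where q becomes 3:
  event 5: q = -3
  event 6: q = -14
  event 7: q = 4
  event 8: q = 4
  event 9: q = 4
  event 10: q = 4
  event 11: q 4 -> 3  <-- first match

Answer: 11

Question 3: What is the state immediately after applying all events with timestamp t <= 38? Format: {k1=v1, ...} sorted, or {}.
Answer: {p=11, q=-3}

Derivation:
Apply events with t <= 38 (5 events):
  after event 1 (t=10: SET r = 29): {r=29}
  after event 2 (t=18: DEL r): {}
  after event 3 (t=23: INC p by 15): {p=15}
  after event 4 (t=28: DEC p by 4): {p=11}
  after event 5 (t=37: DEC q by 3): {p=11, q=-3}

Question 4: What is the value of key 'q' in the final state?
Answer: 3

Derivation:
Track key 'q' through all 11 events:
  event 1 (t=10: SET r = 29): q unchanged
  event 2 (t=18: DEL r): q unchanged
  event 3 (t=23: INC p by 15): q unchanged
  event 4 (t=28: DEC p by 4): q unchanged
  event 5 (t=37: DEC q by 3): q (absent) -> -3
  event 6 (t=43: DEC q by 11): q -3 -> -14
  event 7 (t=44: SET q = 4): q -14 -> 4
  event 8 (t=50: INC r by 2): q unchanged
  event 9 (t=51: DEC r by 8): q unchanged
  event 10 (t=57: INC r by 10): q unchanged
  event 11 (t=67: DEC q by 1): q 4 -> 3
Final: q = 3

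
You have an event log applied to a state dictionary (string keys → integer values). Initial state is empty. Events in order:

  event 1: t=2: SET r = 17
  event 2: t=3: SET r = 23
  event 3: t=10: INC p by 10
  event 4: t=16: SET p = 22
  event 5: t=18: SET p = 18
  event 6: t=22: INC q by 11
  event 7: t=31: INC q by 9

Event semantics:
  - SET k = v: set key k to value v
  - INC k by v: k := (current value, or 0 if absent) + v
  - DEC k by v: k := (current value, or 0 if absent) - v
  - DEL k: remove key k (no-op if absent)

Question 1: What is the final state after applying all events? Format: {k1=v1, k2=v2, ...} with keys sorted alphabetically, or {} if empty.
Answer: {p=18, q=20, r=23}

Derivation:
  after event 1 (t=2: SET r = 17): {r=17}
  after event 2 (t=3: SET r = 23): {r=23}
  after event 3 (t=10: INC p by 10): {p=10, r=23}
  after event 4 (t=16: SET p = 22): {p=22, r=23}
  after event 5 (t=18: SET p = 18): {p=18, r=23}
  after event 6 (t=22: INC q by 11): {p=18, q=11, r=23}
  after event 7 (t=31: INC q by 9): {p=18, q=20, r=23}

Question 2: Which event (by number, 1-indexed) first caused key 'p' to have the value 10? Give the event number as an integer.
Answer: 3

Derivation:
Looking for first event where p becomes 10:
  event 3: p (absent) -> 10  <-- first match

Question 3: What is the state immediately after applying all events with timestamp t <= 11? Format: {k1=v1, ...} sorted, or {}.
Answer: {p=10, r=23}

Derivation:
Apply events with t <= 11 (3 events):
  after event 1 (t=2: SET r = 17): {r=17}
  after event 2 (t=3: SET r = 23): {r=23}
  after event 3 (t=10: INC p by 10): {p=10, r=23}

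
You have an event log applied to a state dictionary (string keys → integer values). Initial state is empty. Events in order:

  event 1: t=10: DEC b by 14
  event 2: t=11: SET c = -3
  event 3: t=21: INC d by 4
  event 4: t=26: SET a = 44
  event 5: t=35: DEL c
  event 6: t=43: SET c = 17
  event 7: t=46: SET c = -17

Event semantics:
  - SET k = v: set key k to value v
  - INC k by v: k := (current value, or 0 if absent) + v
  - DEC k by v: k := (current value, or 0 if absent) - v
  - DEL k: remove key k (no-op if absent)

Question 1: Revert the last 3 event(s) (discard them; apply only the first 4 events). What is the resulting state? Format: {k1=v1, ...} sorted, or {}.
Keep first 4 events (discard last 3):
  after event 1 (t=10: DEC b by 14): {b=-14}
  after event 2 (t=11: SET c = -3): {b=-14, c=-3}
  after event 3 (t=21: INC d by 4): {b=-14, c=-3, d=4}
  after event 4 (t=26: SET a = 44): {a=44, b=-14, c=-3, d=4}

Answer: {a=44, b=-14, c=-3, d=4}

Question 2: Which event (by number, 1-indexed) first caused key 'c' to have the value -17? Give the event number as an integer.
Answer: 7

Derivation:
Looking for first event where c becomes -17:
  event 2: c = -3
  event 3: c = -3
  event 4: c = -3
  event 5: c = (absent)
  event 6: c = 17
  event 7: c 17 -> -17  <-- first match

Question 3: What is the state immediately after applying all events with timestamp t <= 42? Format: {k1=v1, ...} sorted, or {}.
Apply events with t <= 42 (5 events):
  after event 1 (t=10: DEC b by 14): {b=-14}
  after event 2 (t=11: SET c = -3): {b=-14, c=-3}
  after event 3 (t=21: INC d by 4): {b=-14, c=-3, d=4}
  after event 4 (t=26: SET a = 44): {a=44, b=-14, c=-3, d=4}
  after event 5 (t=35: DEL c): {a=44, b=-14, d=4}

Answer: {a=44, b=-14, d=4}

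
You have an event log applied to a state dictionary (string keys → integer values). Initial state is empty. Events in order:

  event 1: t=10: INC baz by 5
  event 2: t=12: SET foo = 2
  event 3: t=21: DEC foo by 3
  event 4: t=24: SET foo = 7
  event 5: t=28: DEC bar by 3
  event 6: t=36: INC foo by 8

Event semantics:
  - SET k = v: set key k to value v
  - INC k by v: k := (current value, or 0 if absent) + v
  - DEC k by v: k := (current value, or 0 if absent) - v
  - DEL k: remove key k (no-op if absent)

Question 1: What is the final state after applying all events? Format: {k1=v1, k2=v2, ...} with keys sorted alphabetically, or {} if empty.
  after event 1 (t=10: INC baz by 5): {baz=5}
  after event 2 (t=12: SET foo = 2): {baz=5, foo=2}
  after event 3 (t=21: DEC foo by 3): {baz=5, foo=-1}
  after event 4 (t=24: SET foo = 7): {baz=5, foo=7}
  after event 5 (t=28: DEC bar by 3): {bar=-3, baz=5, foo=7}
  after event 6 (t=36: INC foo by 8): {bar=-3, baz=5, foo=15}

Answer: {bar=-3, baz=5, foo=15}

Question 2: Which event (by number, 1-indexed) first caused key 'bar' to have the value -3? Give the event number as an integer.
Looking for first event where bar becomes -3:
  event 5: bar (absent) -> -3  <-- first match

Answer: 5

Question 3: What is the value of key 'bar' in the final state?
Track key 'bar' through all 6 events:
  event 1 (t=10: INC baz by 5): bar unchanged
  event 2 (t=12: SET foo = 2): bar unchanged
  event 3 (t=21: DEC foo by 3): bar unchanged
  event 4 (t=24: SET foo = 7): bar unchanged
  event 5 (t=28: DEC bar by 3): bar (absent) -> -3
  event 6 (t=36: INC foo by 8): bar unchanged
Final: bar = -3

Answer: -3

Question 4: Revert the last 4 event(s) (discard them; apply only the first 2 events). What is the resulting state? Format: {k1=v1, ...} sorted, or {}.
Answer: {baz=5, foo=2}

Derivation:
Keep first 2 events (discard last 4):
  after event 1 (t=10: INC baz by 5): {baz=5}
  after event 2 (t=12: SET foo = 2): {baz=5, foo=2}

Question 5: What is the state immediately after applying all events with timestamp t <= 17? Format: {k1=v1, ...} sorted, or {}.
Answer: {baz=5, foo=2}

Derivation:
Apply events with t <= 17 (2 events):
  after event 1 (t=10: INC baz by 5): {baz=5}
  after event 2 (t=12: SET foo = 2): {baz=5, foo=2}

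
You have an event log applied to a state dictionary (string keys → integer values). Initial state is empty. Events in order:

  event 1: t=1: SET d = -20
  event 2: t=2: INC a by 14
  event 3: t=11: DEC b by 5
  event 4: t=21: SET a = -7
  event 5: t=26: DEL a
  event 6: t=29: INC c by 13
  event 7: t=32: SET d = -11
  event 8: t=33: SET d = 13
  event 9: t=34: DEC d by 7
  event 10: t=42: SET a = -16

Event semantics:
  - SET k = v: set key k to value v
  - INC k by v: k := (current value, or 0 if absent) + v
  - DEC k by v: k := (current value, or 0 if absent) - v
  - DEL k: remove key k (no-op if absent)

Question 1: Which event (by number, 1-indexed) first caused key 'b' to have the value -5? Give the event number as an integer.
Looking for first event where b becomes -5:
  event 3: b (absent) -> -5  <-- first match

Answer: 3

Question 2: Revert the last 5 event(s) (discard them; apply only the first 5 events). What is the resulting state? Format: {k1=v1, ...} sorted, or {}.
Keep first 5 events (discard last 5):
  after event 1 (t=1: SET d = -20): {d=-20}
  after event 2 (t=2: INC a by 14): {a=14, d=-20}
  after event 3 (t=11: DEC b by 5): {a=14, b=-5, d=-20}
  after event 4 (t=21: SET a = -7): {a=-7, b=-5, d=-20}
  after event 5 (t=26: DEL a): {b=-5, d=-20}

Answer: {b=-5, d=-20}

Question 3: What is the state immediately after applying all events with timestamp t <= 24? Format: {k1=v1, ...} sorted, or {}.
Apply events with t <= 24 (4 events):
  after event 1 (t=1: SET d = -20): {d=-20}
  after event 2 (t=2: INC a by 14): {a=14, d=-20}
  after event 3 (t=11: DEC b by 5): {a=14, b=-5, d=-20}
  after event 4 (t=21: SET a = -7): {a=-7, b=-5, d=-20}

Answer: {a=-7, b=-5, d=-20}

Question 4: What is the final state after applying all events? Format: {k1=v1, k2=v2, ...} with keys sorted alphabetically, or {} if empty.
Answer: {a=-16, b=-5, c=13, d=6}

Derivation:
  after event 1 (t=1: SET d = -20): {d=-20}
  after event 2 (t=2: INC a by 14): {a=14, d=-20}
  after event 3 (t=11: DEC b by 5): {a=14, b=-5, d=-20}
  after event 4 (t=21: SET a = -7): {a=-7, b=-5, d=-20}
  after event 5 (t=26: DEL a): {b=-5, d=-20}
  after event 6 (t=29: INC c by 13): {b=-5, c=13, d=-20}
  after event 7 (t=32: SET d = -11): {b=-5, c=13, d=-11}
  after event 8 (t=33: SET d = 13): {b=-5, c=13, d=13}
  after event 9 (t=34: DEC d by 7): {b=-5, c=13, d=6}
  after event 10 (t=42: SET a = -16): {a=-16, b=-5, c=13, d=6}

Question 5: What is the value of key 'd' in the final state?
Answer: 6

Derivation:
Track key 'd' through all 10 events:
  event 1 (t=1: SET d = -20): d (absent) -> -20
  event 2 (t=2: INC a by 14): d unchanged
  event 3 (t=11: DEC b by 5): d unchanged
  event 4 (t=21: SET a = -7): d unchanged
  event 5 (t=26: DEL a): d unchanged
  event 6 (t=29: INC c by 13): d unchanged
  event 7 (t=32: SET d = -11): d -20 -> -11
  event 8 (t=33: SET d = 13): d -11 -> 13
  event 9 (t=34: DEC d by 7): d 13 -> 6
  event 10 (t=42: SET a = -16): d unchanged
Final: d = 6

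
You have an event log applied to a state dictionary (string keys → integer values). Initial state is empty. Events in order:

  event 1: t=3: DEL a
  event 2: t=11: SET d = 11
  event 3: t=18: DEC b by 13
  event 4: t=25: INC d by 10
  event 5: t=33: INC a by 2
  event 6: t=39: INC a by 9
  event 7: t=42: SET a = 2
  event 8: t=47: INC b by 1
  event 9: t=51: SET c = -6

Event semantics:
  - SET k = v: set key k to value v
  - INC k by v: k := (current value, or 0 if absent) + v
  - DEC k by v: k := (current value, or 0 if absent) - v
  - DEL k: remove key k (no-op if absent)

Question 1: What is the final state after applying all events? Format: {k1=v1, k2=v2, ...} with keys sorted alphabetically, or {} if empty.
Answer: {a=2, b=-12, c=-6, d=21}

Derivation:
  after event 1 (t=3: DEL a): {}
  after event 2 (t=11: SET d = 11): {d=11}
  after event 3 (t=18: DEC b by 13): {b=-13, d=11}
  after event 4 (t=25: INC d by 10): {b=-13, d=21}
  after event 5 (t=33: INC a by 2): {a=2, b=-13, d=21}
  after event 6 (t=39: INC a by 9): {a=11, b=-13, d=21}
  after event 7 (t=42: SET a = 2): {a=2, b=-13, d=21}
  after event 8 (t=47: INC b by 1): {a=2, b=-12, d=21}
  after event 9 (t=51: SET c = -6): {a=2, b=-12, c=-6, d=21}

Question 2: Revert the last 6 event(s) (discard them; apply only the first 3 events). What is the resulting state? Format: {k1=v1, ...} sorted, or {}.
Keep first 3 events (discard last 6):
  after event 1 (t=3: DEL a): {}
  after event 2 (t=11: SET d = 11): {d=11}
  after event 3 (t=18: DEC b by 13): {b=-13, d=11}

Answer: {b=-13, d=11}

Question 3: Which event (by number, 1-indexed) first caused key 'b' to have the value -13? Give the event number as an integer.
Answer: 3

Derivation:
Looking for first event where b becomes -13:
  event 3: b (absent) -> -13  <-- first match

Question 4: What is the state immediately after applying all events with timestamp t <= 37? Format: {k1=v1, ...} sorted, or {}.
Apply events with t <= 37 (5 events):
  after event 1 (t=3: DEL a): {}
  after event 2 (t=11: SET d = 11): {d=11}
  after event 3 (t=18: DEC b by 13): {b=-13, d=11}
  after event 4 (t=25: INC d by 10): {b=-13, d=21}
  after event 5 (t=33: INC a by 2): {a=2, b=-13, d=21}

Answer: {a=2, b=-13, d=21}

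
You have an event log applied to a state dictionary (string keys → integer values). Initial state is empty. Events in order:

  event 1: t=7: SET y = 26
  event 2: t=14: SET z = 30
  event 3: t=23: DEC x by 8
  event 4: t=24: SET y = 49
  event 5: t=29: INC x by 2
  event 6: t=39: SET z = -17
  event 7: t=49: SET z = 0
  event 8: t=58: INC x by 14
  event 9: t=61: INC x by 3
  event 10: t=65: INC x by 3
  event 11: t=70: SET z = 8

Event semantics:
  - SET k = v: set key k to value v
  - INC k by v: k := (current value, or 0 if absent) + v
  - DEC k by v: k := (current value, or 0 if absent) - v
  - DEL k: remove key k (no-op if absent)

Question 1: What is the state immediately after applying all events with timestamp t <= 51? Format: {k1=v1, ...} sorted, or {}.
Answer: {x=-6, y=49, z=0}

Derivation:
Apply events with t <= 51 (7 events):
  after event 1 (t=7: SET y = 26): {y=26}
  after event 2 (t=14: SET z = 30): {y=26, z=30}
  after event 3 (t=23: DEC x by 8): {x=-8, y=26, z=30}
  after event 4 (t=24: SET y = 49): {x=-8, y=49, z=30}
  after event 5 (t=29: INC x by 2): {x=-6, y=49, z=30}
  after event 6 (t=39: SET z = -17): {x=-6, y=49, z=-17}
  after event 7 (t=49: SET z = 0): {x=-6, y=49, z=0}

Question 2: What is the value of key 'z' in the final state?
Answer: 8

Derivation:
Track key 'z' through all 11 events:
  event 1 (t=7: SET y = 26): z unchanged
  event 2 (t=14: SET z = 30): z (absent) -> 30
  event 3 (t=23: DEC x by 8): z unchanged
  event 4 (t=24: SET y = 49): z unchanged
  event 5 (t=29: INC x by 2): z unchanged
  event 6 (t=39: SET z = -17): z 30 -> -17
  event 7 (t=49: SET z = 0): z -17 -> 0
  event 8 (t=58: INC x by 14): z unchanged
  event 9 (t=61: INC x by 3): z unchanged
  event 10 (t=65: INC x by 3): z unchanged
  event 11 (t=70: SET z = 8): z 0 -> 8
Final: z = 8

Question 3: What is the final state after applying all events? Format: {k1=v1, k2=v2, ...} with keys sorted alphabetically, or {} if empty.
  after event 1 (t=7: SET y = 26): {y=26}
  after event 2 (t=14: SET z = 30): {y=26, z=30}
  after event 3 (t=23: DEC x by 8): {x=-8, y=26, z=30}
  after event 4 (t=24: SET y = 49): {x=-8, y=49, z=30}
  after event 5 (t=29: INC x by 2): {x=-6, y=49, z=30}
  after event 6 (t=39: SET z = -17): {x=-6, y=49, z=-17}
  after event 7 (t=49: SET z = 0): {x=-6, y=49, z=0}
  after event 8 (t=58: INC x by 14): {x=8, y=49, z=0}
  after event 9 (t=61: INC x by 3): {x=11, y=49, z=0}
  after event 10 (t=65: INC x by 3): {x=14, y=49, z=0}
  after event 11 (t=70: SET z = 8): {x=14, y=49, z=8}

Answer: {x=14, y=49, z=8}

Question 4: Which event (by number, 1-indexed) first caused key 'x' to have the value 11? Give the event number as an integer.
Answer: 9

Derivation:
Looking for first event where x becomes 11:
  event 3: x = -8
  event 4: x = -8
  event 5: x = -6
  event 6: x = -6
  event 7: x = -6
  event 8: x = 8
  event 9: x 8 -> 11  <-- first match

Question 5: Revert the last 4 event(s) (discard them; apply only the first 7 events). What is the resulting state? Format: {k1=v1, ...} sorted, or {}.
Answer: {x=-6, y=49, z=0}

Derivation:
Keep first 7 events (discard last 4):
  after event 1 (t=7: SET y = 26): {y=26}
  after event 2 (t=14: SET z = 30): {y=26, z=30}
  after event 3 (t=23: DEC x by 8): {x=-8, y=26, z=30}
  after event 4 (t=24: SET y = 49): {x=-8, y=49, z=30}
  after event 5 (t=29: INC x by 2): {x=-6, y=49, z=30}
  after event 6 (t=39: SET z = -17): {x=-6, y=49, z=-17}
  after event 7 (t=49: SET z = 0): {x=-6, y=49, z=0}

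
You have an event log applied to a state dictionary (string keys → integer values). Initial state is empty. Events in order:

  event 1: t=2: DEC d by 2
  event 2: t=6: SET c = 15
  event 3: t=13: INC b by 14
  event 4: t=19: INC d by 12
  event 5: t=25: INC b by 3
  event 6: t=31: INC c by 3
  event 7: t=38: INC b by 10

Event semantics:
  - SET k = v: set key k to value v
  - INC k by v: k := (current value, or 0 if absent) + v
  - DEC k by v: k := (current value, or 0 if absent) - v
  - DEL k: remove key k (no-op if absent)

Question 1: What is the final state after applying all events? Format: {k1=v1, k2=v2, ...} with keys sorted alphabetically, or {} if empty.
  after event 1 (t=2: DEC d by 2): {d=-2}
  after event 2 (t=6: SET c = 15): {c=15, d=-2}
  after event 3 (t=13: INC b by 14): {b=14, c=15, d=-2}
  after event 4 (t=19: INC d by 12): {b=14, c=15, d=10}
  after event 5 (t=25: INC b by 3): {b=17, c=15, d=10}
  after event 6 (t=31: INC c by 3): {b=17, c=18, d=10}
  after event 7 (t=38: INC b by 10): {b=27, c=18, d=10}

Answer: {b=27, c=18, d=10}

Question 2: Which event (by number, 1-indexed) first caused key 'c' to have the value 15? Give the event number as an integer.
Looking for first event where c becomes 15:
  event 2: c (absent) -> 15  <-- first match

Answer: 2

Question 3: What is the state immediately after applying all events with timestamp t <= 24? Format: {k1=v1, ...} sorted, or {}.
Answer: {b=14, c=15, d=10}

Derivation:
Apply events with t <= 24 (4 events):
  after event 1 (t=2: DEC d by 2): {d=-2}
  after event 2 (t=6: SET c = 15): {c=15, d=-2}
  after event 3 (t=13: INC b by 14): {b=14, c=15, d=-2}
  after event 4 (t=19: INC d by 12): {b=14, c=15, d=10}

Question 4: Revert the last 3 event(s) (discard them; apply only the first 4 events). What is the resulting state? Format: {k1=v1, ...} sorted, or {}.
Keep first 4 events (discard last 3):
  after event 1 (t=2: DEC d by 2): {d=-2}
  after event 2 (t=6: SET c = 15): {c=15, d=-2}
  after event 3 (t=13: INC b by 14): {b=14, c=15, d=-2}
  after event 4 (t=19: INC d by 12): {b=14, c=15, d=10}

Answer: {b=14, c=15, d=10}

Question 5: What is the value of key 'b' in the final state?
Answer: 27

Derivation:
Track key 'b' through all 7 events:
  event 1 (t=2: DEC d by 2): b unchanged
  event 2 (t=6: SET c = 15): b unchanged
  event 3 (t=13: INC b by 14): b (absent) -> 14
  event 4 (t=19: INC d by 12): b unchanged
  event 5 (t=25: INC b by 3): b 14 -> 17
  event 6 (t=31: INC c by 3): b unchanged
  event 7 (t=38: INC b by 10): b 17 -> 27
Final: b = 27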